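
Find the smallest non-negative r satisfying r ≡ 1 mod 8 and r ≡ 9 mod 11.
M = 8 × 11 = 88. M₁ = 11, y₁ ≡ 3 mod 8. M₂ = 8, y₂ ≡ 7 mod 11. r = 1×11×3 + 9×8×7 ≡ 9 mod 88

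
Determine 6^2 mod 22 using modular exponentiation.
6^{2} = 36 ≡ 14 mod 22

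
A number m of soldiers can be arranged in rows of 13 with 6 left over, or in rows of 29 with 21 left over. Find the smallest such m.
M = 13 × 29 = 377. M₁ = 29, y₁ ≡ 9 (mod 13). M₂ = 13, y₂ ≡ 9 (mod 29). m = 6×29×9 + 21×13×9 ≡ 253 (mod 377)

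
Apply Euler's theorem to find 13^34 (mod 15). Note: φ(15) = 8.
By Euler: 13^{8} ≡ 1 (mod 15) since gcd(13, 15) = 1. 34 = 4×8 + 2. So 13^{34} ≡ 13^{2} ≡ 4 (mod 15)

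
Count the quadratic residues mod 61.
Exactly half the non-zero residues mod a prime are QRs: (61-1)/2 = 30.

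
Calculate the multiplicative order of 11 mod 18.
Powers of 11 mod 18: 11^1≡11, 11^2≡13, 11^3≡17, 11^4≡7, 11^5≡5, 11^6≡1. ord_18(11) = 6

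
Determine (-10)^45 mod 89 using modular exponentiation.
By repeated squaring mod 89: (-10)^{1}≡79, (-10)^{2}≡11, (-10)^{4}≡32, (-10)^{8}≡45, (-10)^{16}≡67, (-10)^{32}≡39. Then (-10)^{45} = (-10)^{32+8+4+1} ≡ 39 × 45 × 32 × 79 ≡ 79 mod 89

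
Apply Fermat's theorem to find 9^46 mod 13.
By Fermat: 9^{12} ≡ 1 mod 13. 46 = 3×12 + 10. So 9^{46} ≡ 9^{10} ≡ 9 mod 13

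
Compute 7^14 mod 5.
Using Fermat: 7^{4} ≡ 1 (mod 5). 14 ≡ 2 (mod 4). So 7^{14} ≡ 7^{2} ≡ 4 (mod 5)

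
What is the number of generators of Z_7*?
Number of primitive roots mod 7 = φ(p-1) = φ(6) = 2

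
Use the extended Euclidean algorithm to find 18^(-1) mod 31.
Extended GCD: 18(-12) + 31(7) = 1. So 18^(-1) ≡ -12 ≡ 19 mod 31. Verify: 18 × 19 = 342 ≡ 1 mod 31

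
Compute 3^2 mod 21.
3^{2} = 9 ≡ 9 mod 21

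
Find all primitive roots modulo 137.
There are φ(136) = 64 primitive roots mod 137: {3, 5, 6, 12, 13, 20, 21, 23, 24, 26, 27, 29, 31, 33, 35, 40, 42, 43, 45, 46, 47, 48, 51, 52, 53, 54, 55, 57, 58, 62, 66, 67, 70, 71, 75, 79, 80, 82, 83, 84, 85, 86, 89, 90, 91, 92, 94, 95, 97, 102, 104, 106, 108, 110, 111, 113, 114, 116, 117, 124, 125, 131, 132, 134}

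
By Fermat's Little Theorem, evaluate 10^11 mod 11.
By Fermat: 10^{10} ≡ 1 (mod 11). So 10^{11} = 10^{10} · 10^{1} ≡ 10^{1} ≡ 10 (mod 11)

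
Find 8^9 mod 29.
By repeated squaring mod 29: 8^{1}≡8, 8^{2}≡6, 8^{4}≡7, 8^{8}≡20. Then 8^{9} = 8^{8+1} ≡ 20 × 8 ≡ 15 mod 29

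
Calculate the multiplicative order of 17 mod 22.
Powers of 17 mod 22: 17^1≡17, 17^2≡3, 17^3≡7, 17^4≡9, 17^5≡21, 17^6≡5, 17^7≡19, 17^8≡15, 17^9≡13, 17^10≡1. ord_22(17) = 10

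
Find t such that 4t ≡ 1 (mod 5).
Since 5 is prime, by Fermat 4^(-1) ≡ 4^{3} ≡ 4 (mod 5). Verify: 4 × 4 = 16 ≡ 1 (mod 5)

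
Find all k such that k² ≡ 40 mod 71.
The square roots of 40 mod 71 are 18 and 53. Verify: 18² = 324 ≡ 40 mod 71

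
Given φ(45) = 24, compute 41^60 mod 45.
By Euler: 41^{24} ≡ 1 (mod 45) since gcd(41, 45) = 1. 60 = 2×24 + 12. So 41^{60} ≡ 41^{12} ≡ 1 (mod 45)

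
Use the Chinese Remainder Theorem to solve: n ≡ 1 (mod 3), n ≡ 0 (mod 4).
M = 3 × 4 = 12. M₁ = 4, y₁ ≡ 1 (mod 3). M₂ = 3, y₂ ≡ 3 (mod 4). n = 1×4×1 + 0×3×3 ≡ 4 (mod 12)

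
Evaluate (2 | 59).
(2/59) = 2^{29} mod 59 = -1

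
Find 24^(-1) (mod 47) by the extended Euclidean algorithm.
Extended GCD: 24(2) + 47(-1) = 1. So 24^(-1) ≡ 2 (mod 47). Verify: 24 × 2 = 48 ≡ 1 (mod 47)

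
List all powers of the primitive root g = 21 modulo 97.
21^1, 21^2, ..., 21^{96} mod 97: [21, 53, 46, 93, 13, 79, 10, 16, 45, 72, 57, 33, 14, 3, 63, 62, 41, 85, 39, 43, 30, 48, 38, 22, 74, 2, 42, 9, 92, 89, 26, 61, 20, 32, 90, 47, 17, 66, 28, 6, 29, 27, 82, 73, 78, 86, 60, 96, 76, 44, 51, 4, 84, 18, 87, 81, 52, 25, 40, 64, 83, 94, 34, 35, 56, 12, 58, 54, 67, 49, 59, 75, 23, 95, 55, 88, 5, 8, 71, 36, 77, 65, 7, 50, 80, 31, 69, 91, 68, 70, 15, 24, 19, 11, 37, 1]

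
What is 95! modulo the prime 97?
(96)! = (95)! × (96) ≡ -1 (mod 97). So (95)! ≡ -1 × (96)^(-1) ≡ (-1)×(-1) = 1 (mod 97)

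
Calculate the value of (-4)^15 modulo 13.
Using Fermat: (-4)^{12} ≡ 1 (mod 13). 15 ≡ 3 (mod 12). So (-4)^{15} ≡ (-4)^{3} ≡ 1 (mod 13)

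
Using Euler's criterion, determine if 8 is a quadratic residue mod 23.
By Euler's criterion: 8^{11} ≡ 1 mod 23. Since this equals 1, 8 is a QR.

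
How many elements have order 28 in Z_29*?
There are φ(29-1) = φ(28) = 12 primitive roots modulo 29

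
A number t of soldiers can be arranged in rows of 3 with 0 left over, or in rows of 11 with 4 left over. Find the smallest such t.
M = 3 × 11 = 33. M₁ = 11, y₁ ≡ 2 mod 3. M₂ = 3, y₂ ≡ 4 mod 11. t = 0×11×2 + 4×3×4 ≡ 15 mod 33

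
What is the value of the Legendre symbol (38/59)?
(38/59) = 38^{29} mod 59 = -1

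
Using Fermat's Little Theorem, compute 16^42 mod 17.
By Fermat: 16^{16} ≡ 1 (mod 17). 42 = 2×16 + 10. So 16^{42} ≡ 16^{10} ≡ 1 (mod 17)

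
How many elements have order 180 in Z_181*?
Number of primitive roots mod 181 = φ(p-1) = φ(180) = 48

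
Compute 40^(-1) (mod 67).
Since 67 is prime, by Fermat 40^(-1) ≡ 40^{65} ≡ 62 (mod 67). Verify: 40 × 62 = 2480 ≡ 1 (mod 67)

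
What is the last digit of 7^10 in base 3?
Using Fermat: 7^{2} ≡ 1 (mod 3). 10 ≡ 0 (mod 2). So 7^{10} ≡ 7^{0} ≡ 1 (mod 3)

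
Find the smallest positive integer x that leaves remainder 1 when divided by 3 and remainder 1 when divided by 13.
M = 3 × 13 = 39. M₁ = 13, y₁ ≡ 1 mod 3. M₂ = 3, y₂ ≡ 9 mod 13. x = 1×13×1 + 1×3×9 ≡ 1 mod 39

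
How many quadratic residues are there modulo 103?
For prime 103, there are (p-1)/2 = (103-1)/2 = 51 quadratic residues (excluding 0).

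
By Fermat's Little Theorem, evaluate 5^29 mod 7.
By Fermat: 5^{6} ≡ 1 mod 7. 29 = 4×6 + 5. So 5^{29} ≡ 5^{5} ≡ 3 mod 7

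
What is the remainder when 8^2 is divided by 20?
8^{2} = 64 ≡ 4 mod 20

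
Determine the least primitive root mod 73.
g = 5. Powers: [5, 25, 52, 41, 59, 3, ...] generates all 72 non-zero residues.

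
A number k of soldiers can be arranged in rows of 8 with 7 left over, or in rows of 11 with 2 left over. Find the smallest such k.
M = 8 × 11 = 88. M₁ = 11, y₁ ≡ 3 (mod 8). M₂ = 8, y₂ ≡ 7 (mod 11). k = 7×11×3 + 2×8×7 ≡ 79 (mod 88)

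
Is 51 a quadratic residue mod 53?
By Euler's criterion: 51^{26} ≡ 52 (mod 53). Since this equals -1 (≡ 52), 51 is not a QR.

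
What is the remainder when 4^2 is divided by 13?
4^{2} = 16 ≡ 3 (mod 13)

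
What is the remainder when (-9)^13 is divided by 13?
Using Fermat: (-9)^{12} ≡ 1 mod 13. 13 ≡ 1 mod 12. So (-9)^{13} ≡ (-9)^{1} ≡ 4 mod 13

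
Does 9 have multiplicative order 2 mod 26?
Powers of 9 mod 26: 9^1≡9, 9^2≡3, 9^3≡1. 9^2≡3≢1, so ord ≠ 2. No, the actual order is 3.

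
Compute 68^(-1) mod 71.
Since 71 is prime, by Fermat 68^(-1) ≡ 68^{69} ≡ 47 mod 71. Verify: 68 × 47 = 3196 ≡ 1 mod 71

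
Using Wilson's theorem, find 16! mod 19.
(18)! = (16)! × (17) × (18) ≡ -1 (mod 19). So (16)! ≡ -1 × [(18)(17)]^(-1) ≡ 9 (mod 19)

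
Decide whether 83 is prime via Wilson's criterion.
(82)! mod 83 = 82. Since 82 ≡ -1 mod 83, 83 is prime.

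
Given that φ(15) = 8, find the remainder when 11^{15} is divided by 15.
By Euler: 11^{8} ≡ 1 mod 15 since gcd(11, 15) = 1. 15 = 1×8 + 7. So 11^{15} ≡ 11^{7} ≡ 11 mod 15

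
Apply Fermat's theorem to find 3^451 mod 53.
By Fermat: 3^{52} ≡ 1 mod 53. 451 ≡ 35 mod 52. So 3^{451} ≡ 3^{35} ≡ 33 mod 53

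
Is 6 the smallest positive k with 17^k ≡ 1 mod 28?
Powers of 17 mod 28: 17^1≡17, 17^2≡9, 17^3≡13, 17^4≡25, 17^5≡5, 17^6≡1. First k with 17^k≡1 is k=6. Yes, ord_28(17) = 6.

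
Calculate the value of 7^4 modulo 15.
7^{4} = 2401 ≡ 1 mod 15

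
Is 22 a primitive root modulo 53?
ord_53(22) divides 52. For each prime q|52: 22^{26}≡52, 22^{4}≡49, none ≡ 1. So 22 has order 52 and is a primitive root mod 53.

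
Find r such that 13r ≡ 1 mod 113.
Since 113 is prime, by Fermat 13^(-1) ≡ 13^{111} ≡ 87 mod 113. Verify: 13 × 87 = 1131 ≡ 1 mod 113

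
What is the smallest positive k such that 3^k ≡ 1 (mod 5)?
Powers of 3 mod 5: 3^1≡3, 3^2≡4, 3^3≡2, 3^4≡1. Order = 4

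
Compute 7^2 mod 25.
7^{2} = 49 ≡ 24 mod 25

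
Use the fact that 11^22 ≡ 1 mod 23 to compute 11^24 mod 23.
By Fermat: 11^{22} ≡ 1 mod 23. So 11^{24} = 11^{22} · 11^{2} ≡ 11^{2} ≡ 6 mod 23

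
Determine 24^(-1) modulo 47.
Since 47 is prime, by Fermat 24^(-1) ≡ 24^{45} ≡ 2 (mod 47). Verify: 24 × 2 = 48 ≡ 1 (mod 47)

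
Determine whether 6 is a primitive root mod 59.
ord_59(6) divides 58. For each prime q|58: 6^{29}≡58, 6^{2}≡36, none ≡ 1. So 6 has order 58 and is a primitive root mod 59.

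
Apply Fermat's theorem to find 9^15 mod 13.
By Fermat: 9^{12} ≡ 1 mod 13. So 9^{15} = 9^{12} · 9^{3} ≡ 9^{3} ≡ 1 mod 13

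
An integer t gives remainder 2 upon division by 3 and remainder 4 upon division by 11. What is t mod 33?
M = 3 × 11 = 33. M₁ = 11, y₁ ≡ 2 mod 3. M₂ = 3, y₂ ≡ 4 mod 11. t = 2×11×2 + 4×3×4 ≡ 26 mod 33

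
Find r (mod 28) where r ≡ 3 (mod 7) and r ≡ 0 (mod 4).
M = 7 × 4 = 28. M₁ = 4, y₁ ≡ 2 (mod 7). M₂ = 7, y₂ ≡ 3 (mod 4). r = 3×4×2 + 0×7×3 ≡ 24 (mod 28)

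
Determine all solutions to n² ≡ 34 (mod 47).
The square roots of 34 mod 47 are 9 and 38. Verify: 9² = 81 ≡ 34 (mod 47)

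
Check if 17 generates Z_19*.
17^{9} ≡ 1 (mod 19) and 9 < 18, so ord_19(17) = 9 ≠ 18 and 17 is not a primitive root.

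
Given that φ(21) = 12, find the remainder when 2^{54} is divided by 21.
By Euler: 2^{12} ≡ 1 (mod 21) since gcd(2, 21) = 1. 54 = 4×12 + 6. So 2^{54} ≡ 2^{6} ≡ 1 (mod 21)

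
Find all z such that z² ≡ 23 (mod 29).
The square roots of 23 mod 29 are 20 and 9. Verify: 20² = 400 ≡ 23 (mod 29)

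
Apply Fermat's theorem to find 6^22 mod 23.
By Fermat's Little Theorem, 6^{22} ≡ 1 mod 23 since 23 is prime and gcd(6, 23) = 1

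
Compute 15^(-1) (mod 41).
Since 41 is prime, by Fermat 15^(-1) ≡ 15^{39} ≡ 11 (mod 41). Verify: 15 × 11 = 165 ≡ 1 (mod 41)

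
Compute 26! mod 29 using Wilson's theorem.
(28)! = (26)! × (27) × (28) ≡ -1 mod 29. So (26)! ≡ -1 × [(28)(27)]^(-1) ≡ 14 mod 29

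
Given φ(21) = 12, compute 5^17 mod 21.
By Euler: 5^{12} ≡ 1 (mod 21) since gcd(5, 21) = 1. 17 = 1×12 + 5. So 5^{17} ≡ 5^{5} ≡ 17 (mod 21)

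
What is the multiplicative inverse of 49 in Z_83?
Since 83 is prime, by Fermat 49^(-1) ≡ 49^{81} ≡ 61 mod 83. Verify: 49 × 61 = 2989 ≡ 1 mod 83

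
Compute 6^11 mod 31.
By repeated squaring (mod 31): 6^{1}≡6, 6^{2}≡5, 6^{4}≡25, 6^{8}≡5. Then 6^{11} = 6^{8+2+1} ≡ 5 × 5 × 6 ≡ 26 (mod 31)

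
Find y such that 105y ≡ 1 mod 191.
Since 191 is prime, by Fermat 105^(-1) ≡ 105^{189} ≡ 171 mod 191. Verify: 105 × 171 = 17955 ≡ 1 mod 191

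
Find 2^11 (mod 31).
By repeated squaring (mod 31): 2^{1}≡2, 2^{2}≡4, 2^{4}≡16, 2^{8}≡8. Then 2^{11} = 2^{8+2+1} ≡ 8 × 4 × 2 ≡ 2 (mod 31)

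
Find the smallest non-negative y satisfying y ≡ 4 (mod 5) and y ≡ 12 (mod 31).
M = 5 × 31 = 155. M₁ = 31, y₁ ≡ 1 (mod 5). M₂ = 5, y₂ ≡ 25 (mod 31). y = 4×31×1 + 12×5×25 ≡ 74 (mod 155)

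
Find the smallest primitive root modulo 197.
g = 2. Powers: [2, 4, 8, 16, 32, 64, 128, 59, ...] generates all 196 non-zero residues.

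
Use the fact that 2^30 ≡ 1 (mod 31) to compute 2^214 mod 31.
By Fermat: 2^{30} ≡ 1 (mod 31). 214 ≡ 4 (mod 30). So 2^{214} ≡ 2^{4} ≡ 16 (mod 31)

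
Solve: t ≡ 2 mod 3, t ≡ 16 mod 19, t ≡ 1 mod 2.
M = 3 × 19 × 2 = 114. M₁ = 38, y₁ ≡ 2 mod 3. M₂ = 6, y₂ ≡ 16 mod 19. M₃ = 57, y₃ ≡ 1 mod 2. t = 2×38×2 + 16×6×16 + 1×57×1 ≡ 35 mod 114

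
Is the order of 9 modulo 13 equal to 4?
Powers of 9 mod 13: 9^1≡9, 9^2≡3, 9^3≡1. Already 9^3≡1, so the order is 3 < 4. No, the actual order is 3.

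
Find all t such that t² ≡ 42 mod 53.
The square roots of 42 mod 53 are 28 and 25. Verify: 28² = 784 ≡ 42 mod 53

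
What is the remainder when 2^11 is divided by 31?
By repeated squaring mod 31: 2^{1}≡2, 2^{2}≡4, 2^{4}≡16, 2^{8}≡8. Then 2^{11} = 2^{8+2+1} ≡ 8 × 4 × 2 ≡ 2 mod 31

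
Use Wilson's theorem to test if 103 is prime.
(102)! mod 103 = 102. Since 102 ≡ -1 (mod 103), 103 is prime.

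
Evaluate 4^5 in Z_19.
By repeated squaring (mod 19): 4^{1}≡4, 4^{2}≡16, 4^{4}≡9. Then 4^{5} = 4^{4+1} ≡ 9 × 4 ≡ 17 (mod 19)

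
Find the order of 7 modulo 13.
Powers of 7 mod 13: 7^1≡7, 7^2≡10, 7^3≡5, 7^4≡9, 7^5≡11, 7^6≡12, 7^7≡6, 7^8≡3, 7^9≡8, 7^10≡4, 7^11≡2, 7^12≡1. Order = 12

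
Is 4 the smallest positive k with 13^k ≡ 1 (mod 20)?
Powers of 13 mod 20: 13^1≡13, 13^2≡9, 13^3≡17, 13^4≡1. First k with 13^k≡1 is k=4. Yes, ord_20(13) = 4.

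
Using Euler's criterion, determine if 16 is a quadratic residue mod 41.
By Euler's criterion: 16^{20} ≡ 1 (mod 41). Since this equals 1, 16 is a QR.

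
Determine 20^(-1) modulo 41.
Since 41 is prime, by Fermat 20^(-1) ≡ 20^{39} ≡ 39 (mod 41). Verify: 20 × 39 = 780 ≡ 1 (mod 41)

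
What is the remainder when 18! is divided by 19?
By Wilson's theorem, (18)! ≡ -1 ≡ 18 mod 19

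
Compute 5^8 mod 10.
By repeated squaring mod 10: 5^{1}≡5, 5^{2}≡5, 5^{4}≡5, 5^{8}≡5. So 5^{8} ≡ 5 mod 10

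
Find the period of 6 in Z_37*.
Powers of 6 mod 37: 6^1≡6, 6^2≡36, 6^3≡31, 6^4≡1. So the order of 6 is 4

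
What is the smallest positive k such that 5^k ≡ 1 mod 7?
Powers of 5 mod 7: 5^1≡5, 5^2≡4, 5^3≡6, 5^4≡2, 5^5≡3, 5^6≡1. Order = 6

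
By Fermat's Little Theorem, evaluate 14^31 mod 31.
By Fermat: 14^{30} ≡ 1 mod 31. So 14^{31} = 14^{30} · 14^{1} ≡ 14^{1} ≡ 14 mod 31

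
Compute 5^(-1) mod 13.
Since 13 is prime, by Fermat 5^(-1) ≡ 5^{11} ≡ 8 mod 13. Verify: 5 × 8 = 40 ≡ 1 mod 13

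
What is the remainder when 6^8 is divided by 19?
By repeated squaring (mod 19): 6^{1}≡6, 6^{2}≡17, 6^{4}≡4, 6^{8}≡16. So 6^{8} ≡ 16 (mod 19)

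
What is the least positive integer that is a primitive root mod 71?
g = 7. For each prime q|70: 7^{35}≡70, 7^{14}≡54, 7^{10}≡45, none ≡ 1, so ord_71(7) = 70 and 7 is a primitive root.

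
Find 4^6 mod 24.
By repeated squaring mod 24: 4^{1}≡4, 4^{2}≡16, 4^{4}≡16. Then 4^{6} = 4^{4+2} ≡ 16 × 16 ≡ 16 mod 24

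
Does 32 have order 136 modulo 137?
32^{68} ≡ 1 mod 137 and 68 < 136, so ord_137(32) = 68 ≠ 136 and 32 is not a primitive root.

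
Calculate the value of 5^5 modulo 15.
By repeated squaring mod 15: 5^{1}≡5, 5^{2}≡10, 5^{4}≡10. Then 5^{5} = 5^{4+1} ≡ 10 × 5 ≡ 5 mod 15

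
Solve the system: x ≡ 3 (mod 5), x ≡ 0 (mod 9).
M = 5 × 9 = 45. M₁ = 9, y₁ ≡ 4 (mod 5). M₂ = 5, y₂ ≡ 2 (mod 9). x = 3×9×4 + 0×5×2 ≡ 18 (mod 45)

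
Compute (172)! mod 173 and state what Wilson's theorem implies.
(172)! mod 173 = 172. Since this equals -1 mod 173, Wilson confirms 173 is prime.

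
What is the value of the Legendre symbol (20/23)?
(20/23) = 20^{11} mod 23 = -1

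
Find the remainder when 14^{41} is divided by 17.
By Fermat: 14^{16} ≡ 1 mod 17. 41 = 2×16 + 9. So 14^{41} ≡ 14^{9} ≡ 3 mod 17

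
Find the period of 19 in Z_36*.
Powers of 19 mod 36: 19^1≡19, 19^2≡1. So the order of 19 is 2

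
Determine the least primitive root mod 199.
g = 3. Powers: [3, 9, 27, 81, 44, 132, 197, ...] generates all 198 non-zero residues.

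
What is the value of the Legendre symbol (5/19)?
(5/19) = 5^{9} mod 19 = 1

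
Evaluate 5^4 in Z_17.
5^{4} = 625 ≡ 13 (mod 17)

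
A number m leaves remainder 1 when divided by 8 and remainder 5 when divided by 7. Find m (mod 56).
M = 8 × 7 = 56. M₁ = 7, y₁ ≡ 7 (mod 8). M₂ = 8, y₂ ≡ 1 (mod 7). m = 1×7×7 + 5×8×1 ≡ 33 (mod 56)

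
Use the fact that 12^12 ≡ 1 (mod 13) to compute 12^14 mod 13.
By Fermat: 12^{12} ≡ 1 (mod 13). So 12^{14} = 12^{12} · 12^{2} ≡ 12^{2} ≡ 1 (mod 13)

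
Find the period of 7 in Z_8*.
Powers of 7 mod 8: 7^1≡7, 7^2≡1. So the order of 7 is 2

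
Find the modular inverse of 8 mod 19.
Since 19 is prime, by Fermat 8^(-1) ≡ 8^{17} ≡ 12 (mod 19). Verify: 8 × 12 = 96 ≡ 1 (mod 19)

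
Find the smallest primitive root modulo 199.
g = 3. For each prime q|198: 3^{99}≡198, 3^{66}≡106, 3^{18}≡125, none ≡ 1, so ord_199(3) = 198 and 3 is a primitive root.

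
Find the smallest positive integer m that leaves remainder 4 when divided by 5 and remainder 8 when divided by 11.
M = 5 × 11 = 55. M₁ = 11, y₁ ≡ 1 mod 5. M₂ = 5, y₂ ≡ 9 mod 11. m = 4×11×1 + 8×5×9 ≡ 19 mod 55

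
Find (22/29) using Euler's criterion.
(22/29) = 22^{14} mod 29 = 1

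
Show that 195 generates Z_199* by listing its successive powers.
195^1, 195^2, ..., 195^{198} mod 199: [195, 16, 135, 57, 170, 116, 133, 65, 138, 45, 19, 123, 105, 177, 88, 46, 15, 139, 41, 35, 59, 162, 148, 5, 179, 80, 78, 86, 54, 182, 68, 126, 93, 26, 95, 18, 127, 89, 42, 31, 75, 98, 6, 175, 96, 14, 143, 25, 99, 2, 191, 32, 71, 114, 141, 33, 67, 130, 77, 90, 38, 47, 11, 155, 176, 92, 30, 79, 82, 70, 118, 125, 97, 10, 159, 160, 156, 172, 108, 165, 136, 53, 186, 52, 190, 36, 55, 178, 84, 62, 150, 196, 12, 151, 192, 28, 87, 50, 198, 4, 183, 64, 142, 29, 83, 66, 134, 61, 154, 180, 76, 94, 22, 111, 153, 184, 60, 158, 164, 140, 37, 51, 194, 20, 119, 121, 113, 145, 17, 131, 73, 106, 173, 104, 181, 72, 110, 157, 168, 124, 101, 193, 24, 103, 185, 56, 174, 100, 197, 8, 167, 128, 85, 58, 166, 132, 69, 122, 109, 161, 152, 188, 44, 23, 107, 169, 120, 117, 129, 81, 74, 102, 189, 40, 39, 43, 27, 91, 34, 63, 146, 13, 147, 9, 163, 144, 21, 115, 137, 49, 3, 187, 48, 7, 171, 112, 149, 1]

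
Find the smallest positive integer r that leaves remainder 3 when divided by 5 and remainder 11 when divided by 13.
M = 5 × 13 = 65. M₁ = 13, y₁ ≡ 2 mod 5. M₂ = 5, y₂ ≡ 8 mod 13. r = 3×13×2 + 11×5×8 ≡ 63 mod 65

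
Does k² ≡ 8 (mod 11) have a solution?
By Euler's criterion: 8^{5} ≡ 10 (mod 11). Since this equals -1 (≡ 10), 8 is not a QR.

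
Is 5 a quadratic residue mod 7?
By Euler's criterion: 5^{3} ≡ 6 mod 7. Since this equals -1 (≡ 6), 5 is not a QR.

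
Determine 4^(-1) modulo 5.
Since 5 is prime, by Fermat 4^(-1) ≡ 4^{3} ≡ 4 (mod 5). Verify: 4 × 4 = 16 ≡ 1 (mod 5)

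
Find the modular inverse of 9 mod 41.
Since 41 is prime, by Fermat 9^(-1) ≡ 9^{39} ≡ 32 (mod 41). Verify: 9 × 32 = 288 ≡ 1 (mod 41)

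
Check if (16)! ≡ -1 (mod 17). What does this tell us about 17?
(16)! mod 17 = 16. Since this equals -1 (mod 17), Wilson confirms 17 is prime.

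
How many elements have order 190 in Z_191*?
Number of primitive roots mod 191 = φ(p-1) = φ(190) = 72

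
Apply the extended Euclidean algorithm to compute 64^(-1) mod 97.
Extended GCD: 64(47) + 97(-31) = 1. So 64^(-1) ≡ 47 mod 97. Verify: 64 × 47 = 3008 ≡ 1 mod 97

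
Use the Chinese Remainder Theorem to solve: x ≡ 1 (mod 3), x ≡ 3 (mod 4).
M = 3 × 4 = 12. M₁ = 4, y₁ ≡ 1 (mod 3). M₂ = 3, y₂ ≡ 3 (mod 4). x = 1×4×1 + 3×3×3 ≡ 7 (mod 12)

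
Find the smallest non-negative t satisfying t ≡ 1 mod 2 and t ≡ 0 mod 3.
M = 2 × 3 = 6. M₁ = 3, y₁ ≡ 1 mod 2. M₂ = 2, y₂ ≡ 2 mod 3. t = 1×3×1 + 0×2×2 ≡ 3 mod 6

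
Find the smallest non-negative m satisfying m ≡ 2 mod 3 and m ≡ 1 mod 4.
M = 3 × 4 = 12. M₁ = 4, y₁ ≡ 1 mod 3. M₂ = 3, y₂ ≡ 3 mod 4. m = 2×4×1 + 1×3×3 ≡ 5 mod 12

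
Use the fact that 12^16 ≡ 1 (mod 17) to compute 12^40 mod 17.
By Fermat: 12^{16} ≡ 1 (mod 17). 40 = 2×16 + 8. So 12^{40} ≡ 12^{8} ≡ 16 (mod 17)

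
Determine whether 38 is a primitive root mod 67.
38^{6} ≡ 1 mod 67 and 6 < 66, so ord_67(38) = 6 ≠ 66 and 38 is not a primitive root.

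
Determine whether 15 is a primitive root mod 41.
ord_41(15) divides 40. For each prime q|40: 15^{20}≡40, 15^{8}≡18, none ≡ 1. So 15 has order 40 and is a primitive root mod 41.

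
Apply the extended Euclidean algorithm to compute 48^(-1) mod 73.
Extended GCD: 48(35) + 73(-23) = 1. So 48^(-1) ≡ 35 (mod 73). Verify: 48 × 35 = 1680 ≡ 1 (mod 73)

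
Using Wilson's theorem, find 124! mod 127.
(126)! = (124)! × (125) × (126) ≡ -1 mod 127. So (124)! ≡ -1 × [(126)(125)]^(-1) ≡ 63 mod 127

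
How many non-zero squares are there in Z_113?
Exactly half the non-zero residues mod a prime are QRs: (113-1)/2 = 56.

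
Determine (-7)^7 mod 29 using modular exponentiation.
By repeated squaring (mod 29): (-7)^{1}≡22, (-7)^{2}≡20, (-7)^{4}≡23. Then (-7)^{7} = (-7)^{4+2+1} ≡ 23 × 20 × 22 ≡ 28 (mod 29)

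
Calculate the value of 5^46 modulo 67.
By repeated squaring mod 67: 5^{1}≡5, 5^{2}≡25, 5^{4}≡22, 5^{8}≡15, 5^{16}≡24, 5^{32}≡40. Then 5^{46} = 5^{32+8+4+2} ≡ 40 × 15 × 22 × 25 ≡ 25 mod 67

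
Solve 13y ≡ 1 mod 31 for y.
Since 31 is prime, by Fermat 13^(-1) ≡ 13^{29} ≡ 12 mod 31. Verify: 13 × 12 = 156 ≡ 1 mod 31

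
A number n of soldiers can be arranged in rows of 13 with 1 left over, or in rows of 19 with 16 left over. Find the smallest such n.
M = 13 × 19 = 247. M₁ = 19, y₁ ≡ 11 (mod 13). M₂ = 13, y₂ ≡ 3 (mod 19). n = 1×19×11 + 16×13×3 ≡ 92 (mod 247)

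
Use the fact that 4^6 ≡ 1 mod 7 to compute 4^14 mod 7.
By Fermat: 4^{6} ≡ 1 mod 7. 14 = 2×6 + 2. So 4^{14} ≡ 4^{2} ≡ 2 mod 7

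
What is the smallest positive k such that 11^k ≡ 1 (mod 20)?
Powers of 11 mod 20: 11^1≡11, 11^2≡1. Order = 2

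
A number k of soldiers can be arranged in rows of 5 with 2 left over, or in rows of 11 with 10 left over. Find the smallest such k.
M = 5 × 11 = 55. M₁ = 11, y₁ ≡ 1 mod 5. M₂ = 5, y₂ ≡ 9 mod 11. k = 2×11×1 + 10×5×9 ≡ 32 mod 55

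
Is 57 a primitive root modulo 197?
ord_197(57) divides 196. For each prime q|196: 57^{98}≡196, 57^{28}≡36, none ≡ 1. So 57 has order 196 and is a primitive root mod 197.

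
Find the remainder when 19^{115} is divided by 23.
By Fermat: 19^{22} ≡ 1 mod 23. 115 = 5×22 + 5. So 19^{115} ≡ 19^{5} ≡ 11 mod 23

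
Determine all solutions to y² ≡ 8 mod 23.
The square roots of 8 mod 23 are 13 and 10. Verify: 13² = 169 ≡ 8 mod 23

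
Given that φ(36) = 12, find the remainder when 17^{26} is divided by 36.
By Euler: 17^{12} ≡ 1 mod 36 since gcd(17, 36) = 1. 26 = 2×12 + 2. So 17^{26} ≡ 17^{2} ≡ 1 mod 36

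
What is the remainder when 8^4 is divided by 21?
8^{4} = 4096 ≡ 1 mod 21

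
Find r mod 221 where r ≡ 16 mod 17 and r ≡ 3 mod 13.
M = 17 × 13 = 221. M₁ = 13, y₁ ≡ 4 mod 17. M₂ = 17, y₂ ≡ 10 mod 13. r = 16×13×4 + 3×17×10 ≡ 16 mod 221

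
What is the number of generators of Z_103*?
Number of primitive roots mod 103 = φ(p-1) = φ(102) = 32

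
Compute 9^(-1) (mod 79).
Since 79 is prime, by Fermat 9^(-1) ≡ 9^{77} ≡ 44 (mod 79). Verify: 9 × 44 = 396 ≡ 1 (mod 79)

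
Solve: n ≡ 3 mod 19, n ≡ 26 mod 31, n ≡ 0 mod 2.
M = 19 × 31 × 2 = 1178. M₁ = 62, y₁ ≡ 4 mod 19. M₂ = 38, y₂ ≡ 9 mod 31. M₃ = 589, y₃ ≡ 1 mod 2. n = 3×62×4 + 26×38×9 + 0×589×1 ≡ 212 mod 1178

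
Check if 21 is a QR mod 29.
By Euler's criterion: 21^{14} ≡ 28 mod 29. Since this equals -1 (≡ 28), 21 is not a QR.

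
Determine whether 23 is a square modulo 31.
By Euler's criterion: 23^{15} ≡ 30 mod 31. Since this equals -1 (≡ 30), 23 is not a QR.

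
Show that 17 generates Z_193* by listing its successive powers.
17^1, 17^2, ..., 17^{192} mod 193: [17, 96, 88, 145, 149, 24, 22, 181, 182, 6, 102, 190, 142, 98, 122, 144, 132, 121, 127, 36, 33, 175, 80, 9, 153, 92, 20, 147, 183, 23, 5, 85, 94, 54, 146, 166, 120, 110, 133, 138, 30, 124, 178, 131, 104, 31, 141, 81, 26, 56, 180, 165, 103, 14, 45, 186, 74, 100, 156, 143, 115, 25, 39, 84, 77, 151, 58, 21, 164, 86, 111, 150, 41, 118, 76, 134, 155, 126, 19, 130, 87, 128, 53, 129, 70, 32, 158, 177, 114, 8, 136, 189, 125, 2, 34, 192, 176, 97, 105, 48, 44, 169, 171, 12, 11, 187, 91, 3, 51, 95, 71, 49, 61, 72, 66, 157, 160, 18, 113, 184, 40, 101, 173, 46, 10, 170, 188, 108, 99, 139, 47, 27, 73, 83, 60, 55, 163, 69, 15, 62, 89, 162, 52, 112, 167, 137, 13, 28, 90, 179, 148, 7, 119, 93, 37, 50, 78, 168, 154, 109, 116, 42, 135, 172, 29, 107, 82, 43, 152, 75, 117, 59, 38, 67, 174, 63, 106, 65, 140, 64, 123, 161, 35, 16, 79, 185, 57, 4, 68, 191, 159, 1]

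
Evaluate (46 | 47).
(46/47) = 46^{23} mod 47 = -1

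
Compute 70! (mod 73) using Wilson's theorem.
(72)! = (70)! × (71) × (72) ≡ -1 (mod 73). So (70)! ≡ -1 × [(72)(71)]^(-1) ≡ 36 (mod 73)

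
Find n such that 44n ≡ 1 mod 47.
Since 47 is prime, by Fermat 44^(-1) ≡ 44^{45} ≡ 31 mod 47. Verify: 44 × 31 = 1364 ≡ 1 mod 47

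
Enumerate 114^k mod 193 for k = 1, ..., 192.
114^1, 114^2, ..., 114^{192} mod 193: [114, 65, 76, 172, 115, 179, 141, 55, 94, 101, 127, 3, 149, 2, 35, 130, 152, 151, 37, 165, 89, 110, 188, 9, 61, 6, 105, 4, 70, 67, 111, 109, 74, 137, 178, 27, 183, 18, 122, 12, 17, 8, 140, 134, 29, 25, 148, 81, 163, 54, 173, 36, 51, 24, 34, 16, 87, 75, 58, 50, 103, 162, 133, 108, 153, 72, 102, 48, 68, 32, 174, 150, 116, 100, 13, 131, 73, 23, 113, 144, 11, 96, 136, 64, 155, 107, 39, 7, 26, 69, 146, 46, 33, 95, 22, 192, 79, 128, 117, 21, 78, 14, 52, 138, 99, 92, 66, 190, 44, 191, 158, 63, 41, 42, 156, 28, 104, 83, 5, 184, 132, 187, 88, 189, 123, 126, 82, 84, 119, 56, 15, 166, 10, 175, 71, 181, 176, 185, 53, 59, 164, 168, 45, 112, 30, 139, 20, 157, 142, 169, 159, 177, 106, 118, 135, 143, 90, 31, 60, 85, 40, 121, 91, 145, 125, 161, 19, 43, 77, 93, 180, 62, 120, 170, 80, 49, 182, 97, 57, 129, 38, 86, 154, 186, 167, 124, 47, 147, 160, 98, 171, 1]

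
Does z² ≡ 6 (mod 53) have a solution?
By Euler's criterion: 6^{26} ≡ 1 (mod 53). Since this equals 1, 6 is a QR.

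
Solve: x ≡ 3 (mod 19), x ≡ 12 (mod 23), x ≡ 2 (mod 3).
M = 19 × 23 × 3 = 1311. M₁ = 69, y₁ ≡ 8 (mod 19). M₂ = 57, y₂ ≡ 21 (mod 23). M₃ = 437, y₃ ≡ 2 (mod 3). x = 3×69×8 + 12×57×21 + 2×437×2 ≡ 725 (mod 1311)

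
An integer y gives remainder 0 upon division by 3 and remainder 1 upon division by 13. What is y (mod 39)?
M = 3 × 13 = 39. M₁ = 13, y₁ ≡ 1 (mod 3). M₂ = 3, y₂ ≡ 9 (mod 13). y = 0×13×1 + 1×3×9 ≡ 27 (mod 39)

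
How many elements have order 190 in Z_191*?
There are φ(191-1) = φ(190) = 72 primitive roots modulo 191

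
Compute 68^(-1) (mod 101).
Since 101 is prime, by Fermat 68^(-1) ≡ 68^{99} ≡ 52 (mod 101). Verify: 68 × 52 = 3536 ≡ 1 (mod 101)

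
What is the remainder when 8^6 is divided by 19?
By repeated squaring (mod 19): 8^{1}≡8, 8^{2}≡7, 8^{4}≡11. Then 8^{6} = 8^{4+2} ≡ 11 × 7 ≡ 1 (mod 19)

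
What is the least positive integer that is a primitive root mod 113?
g = 3. Powers: [3, 9, 27, 81, 17, 51, 40, ...] generates all 112 non-zero residues.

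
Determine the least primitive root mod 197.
g = 2. Powers: [2, 4, 8, 16, 32, 64, ...] generates all 196 non-zero residues.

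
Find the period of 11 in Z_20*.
Powers of 11 mod 20: 11^1≡11, 11^2≡1. So the order of 11 is 2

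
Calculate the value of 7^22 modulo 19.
Using Fermat: 7^{18} ≡ 1 mod 19. 22 ≡ 4 mod 18. So 7^{22} ≡ 7^{4} ≡ 7 mod 19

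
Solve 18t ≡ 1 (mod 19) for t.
Since 19 is prime, by Fermat 18^(-1) ≡ 18^{17} ≡ 18 (mod 19). Verify: 18 × 18 = 324 ≡ 1 (mod 19)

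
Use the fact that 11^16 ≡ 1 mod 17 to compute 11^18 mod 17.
By Fermat: 11^{16} ≡ 1 mod 17. So 11^{18} = 11^{16} · 11^{2} ≡ 11^{2} ≡ 2 mod 17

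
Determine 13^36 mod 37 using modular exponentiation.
Using Fermat: 13^{36} ≡ 1 mod 37. 36 ≡ 0 mod 36. So 13^{36} ≡ 13^{0} ≡ 1 mod 37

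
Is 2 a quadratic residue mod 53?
By Euler's criterion: 2^{26} ≡ 52 (mod 53). Since this equals -1 (≡ 52), 2 is not a QR.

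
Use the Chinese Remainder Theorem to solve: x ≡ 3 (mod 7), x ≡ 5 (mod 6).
M = 7 × 6 = 42. M₁ = 6, y₁ ≡ 6 (mod 7). M₂ = 7, y₂ ≡ 1 (mod 6). x = 3×6×6 + 5×7×1 ≡ 17 (mod 42)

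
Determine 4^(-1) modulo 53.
Since 53 is prime, by Fermat 4^(-1) ≡ 4^{51} ≡ 40 (mod 53). Verify: 4 × 40 = 160 ≡ 1 (mod 53)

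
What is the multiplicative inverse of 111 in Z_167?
Since 167 is prime, by Fermat 111^(-1) ≡ 111^{165} ≡ 164 mod 167. Verify: 111 × 164 = 18204 ≡ 1 mod 167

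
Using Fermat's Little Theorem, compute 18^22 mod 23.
By Fermat's Little Theorem, 18^{22} ≡ 1 mod 23 since 23 is prime and gcd(18, 23) = 1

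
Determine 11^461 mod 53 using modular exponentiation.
Using Fermat: 11^{52} ≡ 1 mod 53. 461 ≡ 45 mod 52. So 11^{461} ≡ 11^{45} ≡ 17 mod 53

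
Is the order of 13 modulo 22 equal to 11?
Powers of 13 mod 22: 13^1≡13, 13^2≡15, 13^3≡19, 13^4≡5, 13^5≡21, 13^6≡9, 13^7≡7, 13^8≡3, 13^9≡17, 13^10≡1. Already 13^10≡1, so the order is 10 < 11. No, the actual order is 10.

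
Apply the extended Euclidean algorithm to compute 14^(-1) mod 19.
Extended GCD: 14(-4) + 19(3) = 1. So 14^(-1) ≡ -4 ≡ 15 (mod 19). Verify: 14 × 15 = 210 ≡ 1 (mod 19)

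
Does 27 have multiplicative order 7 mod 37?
Powers of 27 mod 37: 27^1≡27, 27^2≡26, 27^3≡36, 27^4≡10, 27^5≡11, 27^6≡1. Already 27^6≡1, so the order is 6 < 7. No, the actual order is 6.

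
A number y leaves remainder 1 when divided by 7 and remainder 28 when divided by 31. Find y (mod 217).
M = 7 × 31 = 217. M₁ = 31, y₁ ≡ 5 (mod 7). M₂ = 7, y₂ ≡ 9 (mod 31). y = 1×31×5 + 28×7×9 ≡ 183 (mod 217)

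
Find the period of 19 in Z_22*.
Powers of 19 mod 22: 19^1≡19, 19^2≡9, 19^3≡17, 19^4≡15, 19^5≡21, 19^6≡3, 19^7≡13, 19^8≡5, 19^9≡7, 19^10≡1. ord_22(19) = 10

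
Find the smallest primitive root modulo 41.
g = 6. Powers: [6, 36, 11, 25, 27, 39, ...] generates all 40 non-zero residues.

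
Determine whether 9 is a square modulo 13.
By Euler's criterion: 9^{6} ≡ 1 mod 13. Since this equals 1, 9 is a QR.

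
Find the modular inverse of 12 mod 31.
Since 31 is prime, by Fermat 12^(-1) ≡ 12^{29} ≡ 13 mod 31. Verify: 12 × 13 = 156 ≡ 1 mod 31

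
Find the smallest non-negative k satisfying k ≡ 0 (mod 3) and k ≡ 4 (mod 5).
M = 3 × 5 = 15. M₁ = 5, y₁ ≡ 2 (mod 3). M₂ = 3, y₂ ≡ 2 (mod 5). k = 0×5×2 + 4×3×2 ≡ 9 (mod 15)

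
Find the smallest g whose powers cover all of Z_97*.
g = 5. Powers: [5, 25, 28, 43, 21, 8, 40, 6, 30, 53, ...] generates all 96 non-zero residues.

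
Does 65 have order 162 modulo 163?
65^{27} ≡ 1 mod 163 and 27 < 162, so ord_163(65) = 27 ≠ 162 and 65 is not a primitive root.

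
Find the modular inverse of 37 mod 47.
Since 47 is prime, by Fermat 37^(-1) ≡ 37^{45} ≡ 14 (mod 47). Verify: 37 × 14 = 518 ≡ 1 (mod 47)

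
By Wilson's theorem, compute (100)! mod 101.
By Wilson's theorem, (100)! ≡ -1 ≡ 100 mod 101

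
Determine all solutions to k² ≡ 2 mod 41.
The square roots of 2 mod 41 are 17 and 24. Verify: 17² = 289 ≡ 2 mod 41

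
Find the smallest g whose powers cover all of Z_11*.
g = 2. For each prime q|10: 2^{5}≡10, 2^{2}≡4, none ≡ 1, so ord_11(2) = 10 and 2 is a primitive root.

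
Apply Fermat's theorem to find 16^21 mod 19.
By Fermat: 16^{18} ≡ 1 mod 19. So 16^{21} = 16^{18} · 16^{3} ≡ 16^{3} ≡ 11 mod 19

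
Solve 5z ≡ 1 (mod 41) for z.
Since 41 is prime, by Fermat 5^(-1) ≡ 5^{39} ≡ 33 (mod 41). Verify: 5 × 33 = 165 ≡ 1 (mod 41)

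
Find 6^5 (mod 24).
By repeated squaring (mod 24): 6^{1}≡6, 6^{2}≡12, 6^{4}≡0. Then 6^{5} = 6^{4+1} ≡ 0 × 6 ≡ 0 (mod 24)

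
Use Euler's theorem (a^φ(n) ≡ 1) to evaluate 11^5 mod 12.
By Euler: 11^{4} ≡ 1 mod 12 since gcd(11, 12) = 1. 5 = 1×4 + 1. So 11^{5} ≡ 11^{1} ≡ 11 mod 12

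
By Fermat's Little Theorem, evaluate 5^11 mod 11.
By Fermat: 5^{10} ≡ 1 mod 11. So 5^{11} = 5^{10} · 5^{1} ≡ 5^{1} ≡ 5 mod 11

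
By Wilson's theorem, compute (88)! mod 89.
By Wilson's theorem, (88)! ≡ -1 ≡ 88 mod 89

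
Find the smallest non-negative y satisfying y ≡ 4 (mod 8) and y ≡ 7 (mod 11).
M = 8 × 11 = 88. M₁ = 11, y₁ ≡ 3 (mod 8). M₂ = 8, y₂ ≡ 7 (mod 11). y = 4×11×3 + 7×8×7 ≡ 84 (mod 88)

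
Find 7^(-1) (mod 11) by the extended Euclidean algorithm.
Extended GCD: 7(-3) + 11(2) = 1. So 7^(-1) ≡ -3 ≡ 8 (mod 11). Verify: 7 × 8 = 56 ≡ 1 (mod 11)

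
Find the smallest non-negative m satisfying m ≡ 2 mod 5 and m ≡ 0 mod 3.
M = 5 × 3 = 15. M₁ = 3, y₁ ≡ 2 mod 5. M₂ = 5, y₂ ≡ 2 mod 3. m = 2×3×2 + 0×5×2 ≡ 12 mod 15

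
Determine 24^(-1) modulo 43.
Since 43 is prime, by Fermat 24^(-1) ≡ 24^{41} ≡ 9 (mod 43). Verify: 24 × 9 = 216 ≡ 1 (mod 43)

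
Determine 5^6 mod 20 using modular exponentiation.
By repeated squaring mod 20: 5^{1}≡5, 5^{2}≡5, 5^{4}≡5. Then 5^{6} = 5^{4+2} ≡ 5 × 5 ≡ 5 mod 20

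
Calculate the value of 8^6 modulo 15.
By repeated squaring (mod 15): 8^{1}≡8, 8^{2}≡4, 8^{4}≡1. Then 8^{6} = 8^{4+2} ≡ 1 × 4 ≡ 4 (mod 15)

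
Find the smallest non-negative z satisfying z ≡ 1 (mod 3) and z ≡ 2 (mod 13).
M = 3 × 13 = 39. M₁ = 13, y₁ ≡ 1 (mod 3). M₂ = 3, y₂ ≡ 9 (mod 13). z = 1×13×1 + 2×3×9 ≡ 28 (mod 39)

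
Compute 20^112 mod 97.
Using Fermat: 20^{96} ≡ 1 (mod 97). 112 ≡ 16 (mod 96). So 20^{112} ≡ 20^{16} ≡ 96 (mod 97)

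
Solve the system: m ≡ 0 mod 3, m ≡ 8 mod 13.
M = 3 × 13 = 39. M₁ = 13, y₁ ≡ 1 mod 3. M₂ = 3, y₂ ≡ 9 mod 13. m = 0×13×1 + 8×3×9 ≡ 21 mod 39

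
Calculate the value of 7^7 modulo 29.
By repeated squaring (mod 29): 7^{1}≡7, 7^{2}≡20, 7^{4}≡23. Then 7^{7} = 7^{4+2+1} ≡ 23 × 20 × 7 ≡ 1 (mod 29)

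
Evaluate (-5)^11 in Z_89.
By repeated squaring (mod 89): (-5)^{1}≡84, (-5)^{2}≡25, (-5)^{4}≡2, (-5)^{8}≡4. Then (-5)^{11} = (-5)^{8+2+1} ≡ 4 × 25 × 84 ≡ 34 (mod 89)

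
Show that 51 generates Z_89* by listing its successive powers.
51^1, 51^2, ..., 51^{88} mod 89: [51, 20, 41, 44, 19, 79, 24, 67, 35, 5, 77, 11, 27, 42, 6, 39, 31, 68, 86, 25, 29, 55, 46, 32, 30, 17, 66, 73, 74, 36, 56, 8, 52, 71, 61, 85, 63, 9, 14, 2, 13, 40, 82, 88, 38, 69, 48, 45, 70, 10, 65, 22, 54, 84, 12, 78, 62, 47, 83, 50, 58, 21, 3, 64, 60, 34, 43, 57, 59, 72, 23, 16, 15, 53, 33, 81, 37, 18, 28, 4, 26, 80, 75, 87, 76, 49, 7, 1]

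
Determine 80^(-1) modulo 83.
Since 83 is prime, by Fermat 80^(-1) ≡ 80^{81} ≡ 55 (mod 83). Verify: 80 × 55 = 4400 ≡ 1 (mod 83)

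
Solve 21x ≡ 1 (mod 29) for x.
Since 29 is prime, by Fermat 21^(-1) ≡ 21^{27} ≡ 18 (mod 29). Verify: 21 × 18 = 378 ≡ 1 (mod 29)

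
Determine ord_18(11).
Powers of 11 mod 18: 11^1≡11, 11^2≡13, 11^3≡17, 11^4≡7, 11^5≡5, 11^6≡1. So the order of 11 is 6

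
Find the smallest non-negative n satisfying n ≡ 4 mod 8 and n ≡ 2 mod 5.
M = 8 × 5 = 40. M₁ = 5, y₁ ≡ 5 mod 8. M₂ = 8, y₂ ≡ 2 mod 5. n = 4×5×5 + 2×8×2 ≡ 12 mod 40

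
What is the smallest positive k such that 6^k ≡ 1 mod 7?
Powers of 6 mod 7: 6^1≡6, 6^2≡1. Order = 2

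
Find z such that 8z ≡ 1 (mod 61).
Since 61 is prime, by Fermat 8^(-1) ≡ 8^{59} ≡ 23 (mod 61). Verify: 8 × 23 = 184 ≡ 1 (mod 61)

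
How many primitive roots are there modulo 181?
A prime p has φ(p-1) primitive roots; here φ(180) = 48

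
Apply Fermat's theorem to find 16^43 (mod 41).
By Fermat: 16^{40} ≡ 1 (mod 41). So 16^{43} = 16^{40} · 16^{3} ≡ 16^{3} ≡ 37 (mod 41)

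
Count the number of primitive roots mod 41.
A prime p has φ(p-1) primitive roots; here φ(40) = 16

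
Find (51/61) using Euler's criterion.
(51/61) = 51^{30} mod 61 = -1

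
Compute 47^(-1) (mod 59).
Since 59 is prime, by Fermat 47^(-1) ≡ 47^{57} ≡ 54 (mod 59). Verify: 47 × 54 = 2538 ≡ 1 (mod 59)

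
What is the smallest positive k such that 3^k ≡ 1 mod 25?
Powers of 3 mod 25: 3^1≡3, 3^2≡9, 3^3≡2, 3^4≡6, 3^5≡18, 3^6≡4, 3^7≡12, 3^8≡11, 3^9≡8, 3^10≡24, 3^11≡22, 3^12≡16, 3^13≡23, 3^14≡19, 3^15≡7, 3^16≡21, 3^17≡13, 3^18≡14, 3^19≡17, 3^20≡1. So the order of 3 is 20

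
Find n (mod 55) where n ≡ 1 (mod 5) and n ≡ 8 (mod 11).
M = 5 × 11 = 55. M₁ = 11, y₁ ≡ 1 (mod 5). M₂ = 5, y₂ ≡ 9 (mod 11). n = 1×11×1 + 8×5×9 ≡ 41 (mod 55)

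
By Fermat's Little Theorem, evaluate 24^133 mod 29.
By Fermat: 24^{28} ≡ 1 (mod 29). 133 = 4×28 + 21. So 24^{133} ≡ 24^{21} ≡ 1 (mod 29)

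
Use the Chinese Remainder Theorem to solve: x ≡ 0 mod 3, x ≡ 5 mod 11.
M = 3 × 11 = 33. M₁ = 11, y₁ ≡ 2 mod 3. M₂ = 3, y₂ ≡ 4 mod 11. x = 0×11×2 + 5×3×4 ≡ 27 mod 33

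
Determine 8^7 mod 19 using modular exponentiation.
By repeated squaring mod 19: 8^{1}≡8, 8^{2}≡7, 8^{4}≡11. Then 8^{7} = 8^{4+2+1} ≡ 11 × 7 × 8 ≡ 8 mod 19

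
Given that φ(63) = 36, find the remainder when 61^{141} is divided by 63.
By Euler: 61^{36} ≡ 1 mod 63 since gcd(61, 63) = 1. 141 = 3×36 + 33. So 61^{141} ≡ 61^{33} ≡ 55 mod 63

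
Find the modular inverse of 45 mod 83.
Since 83 is prime, by Fermat 45^(-1) ≡ 45^{81} ≡ 24 (mod 83). Verify: 45 × 24 = 1080 ≡ 1 (mod 83)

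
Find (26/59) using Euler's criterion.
(26/59) = 26^{29} mod 59 = 1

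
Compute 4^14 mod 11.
Using Fermat: 4^{10} ≡ 1 mod 11. 14 ≡ 4 mod 10. So 4^{14} ≡ 4^{4} ≡ 3 mod 11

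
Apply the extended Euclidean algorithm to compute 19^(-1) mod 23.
Extended GCD: 19(-6) + 23(5) = 1. So 19^(-1) ≡ -6 ≡ 17 mod 23. Verify: 19 × 17 = 323 ≡ 1 mod 23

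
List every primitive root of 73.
There are φ(72) = 24 primitive roots mod 73: {5, 11, 13, 14, 15, 20, 26, 28, 29, 31, 33, 34, 39, 40, 42, 44, 45, 47, 53, 58, 59, 60, 62, 68}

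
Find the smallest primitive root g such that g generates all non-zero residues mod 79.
g = 3. Powers: [3, 9, 27, 2, 6, 18, 54, 4, ...] generates all 78 non-zero residues.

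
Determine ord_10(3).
Powers of 3 mod 10: 3^1≡3, 3^2≡9, 3^3≡7, 3^4≡1. So the order of 3 is 4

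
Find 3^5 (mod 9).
By repeated squaring (mod 9): 3^{1}≡3, 3^{2}≡0, 3^{4}≡0. Then 3^{5} = 3^{4+1} ≡ 0 × 3 ≡ 0 (mod 9)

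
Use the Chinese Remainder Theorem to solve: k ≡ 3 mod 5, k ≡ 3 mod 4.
M = 5 × 4 = 20. M₁ = 4, y₁ ≡ 4 mod 5. M₂ = 5, y₂ ≡ 1 mod 4. k = 3×4×4 + 3×5×1 ≡ 3 mod 20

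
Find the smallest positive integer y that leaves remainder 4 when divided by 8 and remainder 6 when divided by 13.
M = 8 × 13 = 104. M₁ = 13, y₁ ≡ 5 mod 8. M₂ = 8, y₂ ≡ 5 mod 13. y = 4×13×5 + 6×8×5 ≡ 84 mod 104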